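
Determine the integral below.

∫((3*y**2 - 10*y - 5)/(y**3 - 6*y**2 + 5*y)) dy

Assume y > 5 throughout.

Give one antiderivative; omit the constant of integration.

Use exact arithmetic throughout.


Answer: -log(y) + log(y - 5) + 3*log(y - 1).


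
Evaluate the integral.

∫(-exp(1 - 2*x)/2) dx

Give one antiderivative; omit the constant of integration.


Answer: exp(1 - 2*x)/4.


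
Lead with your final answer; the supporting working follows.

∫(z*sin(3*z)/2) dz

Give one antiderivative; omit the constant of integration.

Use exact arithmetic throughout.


The answer is -z*cos(3*z)/6 + sin(3*z)/18.
Step 1. Integrate ∫(z*sin(3*z)/2) dz by parts with u = z, dv = (sin(3*z)/2) dz, so v = -cos(3*z)/6: now -z*cos(3*z)/6 + ∫(cos(3*z)/6) dz.
Step 2. Evaluate the standard form: now -z*cos(3*z)/6 + sin(3*z)/18.
Answer: -z*cos(3*z)/6 + sin(3*z)/18.


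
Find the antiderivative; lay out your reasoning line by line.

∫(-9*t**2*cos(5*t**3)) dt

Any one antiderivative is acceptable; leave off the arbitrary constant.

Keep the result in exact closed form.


Step 1. Substitute u = t**3, turning ∫(-9*t**2*cos(5*t**3)) dt into ∫(-3*cos(5*u)) du: now ∫(-3*cos(5*u)) du.
Step 2. Evaluate the standard form: now -3*sin(5*u)/5.
Step 3. Substitute back u = t**3: now -3*sin(5*t**3)/5.
Answer: -3*sin(5*t**3)/5.


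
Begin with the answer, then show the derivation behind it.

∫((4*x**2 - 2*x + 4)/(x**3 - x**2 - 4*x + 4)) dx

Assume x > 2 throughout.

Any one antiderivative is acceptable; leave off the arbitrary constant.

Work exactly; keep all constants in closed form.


The answer is 4*log(x - 2) - 2*log(x - 1) + 2*log(x + 2).
Step 1. Decompose ∫((4*x**2 - 2*x + 4)/(x**3 - x**2 - 4*x + 4)) dx by partial fractions, (4*x**2 - 2*x + 4)/(x**3 - x**2 - 4*x + 4) = 2/(x + 2) - 2/(x - 1) + 4/(x - 2): now ∫(4/(x - 2)) dx + ∫(-2/(x - 1)) dx + ∫(2/(x + 2)) dx.
Step 2. Evaluate the standard form [assuming x > 1]: now -2*log(x - 1) + ∫(4/(x - 2)) dx + ∫(2/(x + 2)) dx.
Step 3. Evaluate the standard form [assuming x > -2]: now -2*log(x - 1) + 2*log(x + 2) + ∫(4/(x - 2)) dx.
Step 4. Evaluate the standard form [assuming x > 2]: now 4*log(x - 2) - 2*log(x - 1) + 2*log(x + 2).
Answer: 4*log(x - 2) - 2*log(x - 1) + 2*log(x + 2).


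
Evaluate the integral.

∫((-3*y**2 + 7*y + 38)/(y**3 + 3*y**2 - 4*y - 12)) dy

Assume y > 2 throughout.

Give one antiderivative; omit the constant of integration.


Answer: 2*log(y - 2) - 3*log(y + 2) - 2*log(y + 3).


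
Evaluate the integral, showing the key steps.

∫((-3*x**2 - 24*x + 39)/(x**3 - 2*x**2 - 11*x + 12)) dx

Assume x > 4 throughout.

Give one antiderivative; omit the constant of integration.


Step 1. Decompose ∫((-3*x**2 - 24*x + 39)/(x**3 - 2*x**2 - 11*x + 12)) dx by partial fractions, (-3*x**2 - 24*x + 39)/(x**3 - 2*x**2 - 11*x + 12) = 3/(x + 3) - 1/(x - 1) - 5/(x - 4): now ∫(-5/(x - 4)) dx + ∫(-1/(x - 1)) dx + ∫(3/(x + 3)) dx.
Step 2. Evaluate the standard form [assuming x > -3]: now 3*log(x + 3) + ∫(-5/(x - 4)) dx + ∫(-1/(x - 1)) dx.
Step 3. Evaluate the standard form [assuming x > 4]: now -5*log(x - 4) + 3*log(x + 3) + ∫(-1/(x - 1)) dx.
Step 4. Evaluate the standard form [assuming x > 1]: now -5*log(x - 4) - log(x - 1) + 3*log(x + 3).
Answer: -5*log(x - 4) - log(x - 1) + 3*log(x + 3).


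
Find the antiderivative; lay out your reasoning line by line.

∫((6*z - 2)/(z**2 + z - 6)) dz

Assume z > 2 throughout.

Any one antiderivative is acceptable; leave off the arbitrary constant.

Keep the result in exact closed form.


Step 1. Decompose ∫((6*z - 2)/(z**2 + z - 6)) dz by partial fractions, (6*z - 2)/(z**2 + z - 6) = 4/(z + 3) + 2/(z - 2): now ∫(2/(z - 2)) dz + ∫(4/(z + 3)) dz.
Step 2. Evaluate the standard form [assuming z > -3]: now 4*log(z + 3) + ∫(2/(z - 2)) dz.
Step 3. Evaluate the standard form [assuming z > 2]: now 2*log(z - 2) + 4*log(z + 3).
Answer: 2*log(z - 2) + 4*log(z + 3).


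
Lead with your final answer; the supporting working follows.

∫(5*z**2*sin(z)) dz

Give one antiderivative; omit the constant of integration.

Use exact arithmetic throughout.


The answer is -5*z**2*cos(z) + 10*z*sin(z) + 10*cos(z).
Step 1. Integrate ∫(5*z**2*sin(z)) dz by parts with u = z**2, dv = (5*sin(z)) dz, so v = -5*cos(z): now -5*z**2*cos(z) + ∫(10*z*cos(z)) dz.
Step 2. Integrate ∫(10*z*cos(z)) dz by parts with u = z, dv = (10*cos(z)) dz, so v = 10*sin(z): now -5*z**2*cos(z) + 10*z*sin(z) + ∫(-10*sin(z)) dz.
Step 3. Evaluate the standard form: now -5*z**2*cos(z) + 10*z*sin(z) + 10*cos(z).
Answer: -5*z**2*cos(z) + 10*z*sin(z) + 10*cos(z).


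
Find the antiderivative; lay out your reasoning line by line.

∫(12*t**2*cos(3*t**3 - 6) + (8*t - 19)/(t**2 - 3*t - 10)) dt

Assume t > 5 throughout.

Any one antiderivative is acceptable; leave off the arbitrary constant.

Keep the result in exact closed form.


Step 1. Rewrite: now ∫(12*t**2*cos(3*t**3 - 6)) dt + ∫((8*t - 19)/(t**2 - 3*t - 10)) dt.
Step 2. Decompose ∫((8*t - 19)/(t**2 - 3*t - 10)) dt by partial fractions, (8*t - 19)/(t**2 - 3*t - 10) = 5/(t + 2) + 3/(t - 5): now ∫(12*t**2*cos(3*t**3 - 6)) dt + ∫(3/(t - 5)) dt + ∫(5/(t + 2)) dt.
Step 3. Evaluate the standard form [assuming t > -2]: now 5*log(t + 2) + ∫(12*t**2*cos(3*t**3 - 6)) dt + ∫(3/(t - 5)) dt.
Step 4. Evaluate the standard form [assuming t > 5]: now 3*log(t - 5) + 5*log(t + 2) + ∫(12*t**2*cos(3*t**3 - 6)) dt.
Step 5. Substitute u = t**3 - 2, turning ∫(12*t**2*cos(3*t**3 - 6)) dt into ∫(4*cos(3*u)) du: now 3*log(t - 5) + 5*log(t + 2) + ∫(4*cos(3*u)) du.
Step 6. Evaluate the standard form: now 3*log(t - 5) + 5*log(t + 2) + 4*sin(3*u)/3.
Step 7. Substitute back u = t**3 - 2: now 3*log(t - 5) + 5*log(t + 2) + 4*sin(3*t**3 - 6)/3.
Answer: 3*log(t - 5) + 5*log(t + 2) + 4*sin(3*t**3 - 6)/3.


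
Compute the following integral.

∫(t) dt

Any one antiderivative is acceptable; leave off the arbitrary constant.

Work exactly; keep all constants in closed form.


Answer: t**2/2.


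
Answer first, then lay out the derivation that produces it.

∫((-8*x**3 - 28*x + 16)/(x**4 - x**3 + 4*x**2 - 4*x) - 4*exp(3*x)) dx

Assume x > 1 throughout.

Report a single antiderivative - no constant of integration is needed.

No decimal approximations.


The answer is -4*exp(3*x)/3 - 4*log(x) - 4*log(x - 1) - 2*atan(x/2).
Step 1. Rewrite: now ∫((-8*x**3 - 28*x + 16)/(x**4 - x**3 + 4*x**2 - 4*x)) dx + ∫(-4*exp(3*x)) dx.
Step 2. Evaluate the standard form: now -4*exp(3*x)/3 + ∫((-8*x**3 - 28*x + 16)/(x**4 - x**3 + 4*x**2 - 4*x)) dx.
Step 3. Decompose ∫((-8*x**3 - 28*x + 16)/(x**4 - x**3 + 4*x**2 - 4*x)) dx by partial fractions, (-8*x**3 - 28*x + 16)/(x**4 - x**3 + 4*x**2 - 4*x) = -4/(x**2 + 4) - 4/(x - 1) - 4/x: now -4*exp(3*x)/3 + ∫(-4/x) dx + ∫(-4/(x - 1)) dx + ∫(-4/(x**2 + 4)) dx.
Step 4. Evaluate the standard form [assuming x > 1]: now -4*exp(3*x)/3 - 4*log(x - 1) + ∫(-4/x) dx + ∫(-4/(x**2 + 4)) dx.
Step 5. Evaluate the standard form [assuming x > 0]: now -4*exp(3*x)/3 - 4*log(x) - 4*log(x - 1) + ∫(-4/(x**2 + 4)) dx.
Step 6. Evaluate the standard form: now -4*exp(3*x)/3 - 4*log(x) - 4*log(x - 1) - 2*atan(x/2).
Answer: -4*exp(3*x)/3 - 4*log(x) - 4*log(x - 1) - 2*atan(x/2).


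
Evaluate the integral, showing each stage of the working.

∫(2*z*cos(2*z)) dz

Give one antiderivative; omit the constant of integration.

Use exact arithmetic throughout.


Step 1. Integrate ∫(2*z*cos(2*z)) dz by parts with u = z, dv = (2*cos(2*z)) dz, so v = sin(2*z): now z*sin(2*z) + ∫(-sin(2*z)) dz.
Step 2. Evaluate the standard form: now z*sin(2*z) + cos(2*z)/2.
Answer: z*sin(2*z) + cos(2*z)/2.


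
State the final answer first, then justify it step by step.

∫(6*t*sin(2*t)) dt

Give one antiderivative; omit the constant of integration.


The answer is -3*t*cos(2*t) + 3*sin(2*t)/2.
Step 1. Integrate ∫(6*t*sin(2*t)) dt by parts with u = t, dv = (6*sin(2*t)) dt, so v = -3*cos(2*t): now -3*t*cos(2*t) + ∫(3*cos(2*t)) dt.
Step 2. Evaluate the standard form: now -3*t*cos(2*t) + 3*sin(2*t)/2.
Answer: -3*t*cos(2*t) + 3*sin(2*t)/2.


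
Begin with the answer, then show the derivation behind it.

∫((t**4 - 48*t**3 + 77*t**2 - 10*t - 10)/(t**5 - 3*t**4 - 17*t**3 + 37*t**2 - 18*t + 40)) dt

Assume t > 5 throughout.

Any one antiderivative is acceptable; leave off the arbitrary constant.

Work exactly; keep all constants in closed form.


The answer is -5*log(t - 5) + log(t - 2) + 5*log(t + 4) - 2*atan(t).
Step 1. Decompose ∫((t**4 - 48*t**3 + 77*t**2 - 10*t - 10)/(t**5 - 3*t**4 - 17*t**3 + 37*t**2 - 18*t + 40)) dt by partial fractions, (t**4 - 48*t**3 + 77*t**2 - 10*t - 10)/(t**5 - 3*t**4 - 17*t**3 + 37*t**2 - 18*t + 40) = -2/(t**2 + 1) + 5/(t + 4) + 1/(t - 2) - 5/(t - 5): now ∫(-5/(t - 5)) dt + ∫(1/(t - 2)) dt + ∫(5/(t + 4)) dt + ∫(-2/(t**2 + 1)) dt.
Step 2. Evaluate the standard form [assuming t > 5]: now -5*log(t - 5) + ∫(1/(t - 2)) dt + ∫(5/(t + 4)) dt + ∫(-2/(t**2 + 1)) dt.
Step 3. Evaluate the standard form [assuming t > 2]: now -5*log(t - 5) + log(t - 2) + ∫(5/(t + 4)) dt + ∫(-2/(t**2 + 1)) dt.
Step 4. Evaluate the standard form [assuming t > -4]: now -5*log(t - 5) + log(t - 2) + 5*log(t + 4) + ∫(-2/(t**2 + 1)) dt.
Step 5. Evaluate the standard form: now -5*log(t - 5) + log(t - 2) + 5*log(t + 4) - 2*atan(t).
Answer: -5*log(t - 5) + log(t - 2) + 5*log(t + 4) - 2*atan(t).


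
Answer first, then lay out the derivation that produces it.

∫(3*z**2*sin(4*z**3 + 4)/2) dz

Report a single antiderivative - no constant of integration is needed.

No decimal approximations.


The answer is -cos(4*z**3 + 4)/8.
Step 1. Substitute u = z**3 + 1, turning ∫(3*z**2*sin(4*z**3 + 4)/2) dz into ∫(sin(4*u)/2) du: now ∫(sin(4*u)/2) du.
Step 2. Evaluate the standard form: now -cos(4*u)/8.
Step 3. Substitute back u = z**3 + 1: now -cos(4*z**3 + 4)/8.
Answer: -cos(4*z**3 + 4)/8.


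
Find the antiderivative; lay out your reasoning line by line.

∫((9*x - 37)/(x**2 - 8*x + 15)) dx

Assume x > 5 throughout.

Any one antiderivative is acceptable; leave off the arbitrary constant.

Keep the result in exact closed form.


Step 1. Decompose ∫((9*x - 37)/(x**2 - 8*x + 15)) dx by partial fractions, (9*x - 37)/(x**2 - 8*x + 15) = 5/(x - 3) + 4/(x - 5): now ∫(4/(x - 5)) dx + ∫(5/(x - 3)) dx.
Step 2. Evaluate the standard form [assuming x > 5]: now 4*log(x - 5) + ∫(5/(x - 3)) dx.
Step 3. Evaluate the standard form [assuming x > 3]: now 4*log(x - 5) + 5*log(x - 3).
Answer: 4*log(x - 5) + 5*log(x - 3).


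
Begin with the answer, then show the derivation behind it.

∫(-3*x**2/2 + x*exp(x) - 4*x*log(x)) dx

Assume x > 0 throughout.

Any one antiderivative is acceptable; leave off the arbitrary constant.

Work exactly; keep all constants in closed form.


The answer is -x**3/2 - 2*x**2*log(x) + x**2 + x*exp(x) - exp(x).
Step 1. Rewrite: now ∫(-3*x**2/2) dx + ∫(x*exp(x)) dx + ∫(-4*x*log(x)) dx.
Step 2. Integrate ∫(x*exp(x)) dx by parts with u = x, dv = (exp(x)) dx, so v = exp(x): now x*exp(x) + ∫(-3*x**2/2) dx + ∫(-4*x*log(x)) dx + ∫(-exp(x)) dx.
Step 3. Evaluate the standard form: now x*exp(x) - exp(x) + ∫(-3*x**2/2) dx + ∫(-4*x*log(x)) dx.
Step 4. Integrate ∫(-4*x*log(x)) dx by parts with u = log(x), dv = (-4*x) dx, so v = -2*x**2 [assuming x > 0]: now -2*x**2*log(x) + x*exp(x) - exp(x) + ∫(2*x) dx + ∫(-3*x**2/2) dx.
Step 5. Evaluate the standard form: now -2*x**2*log(x) + x**2 + x*exp(x) - exp(x) + ∫(-3*x**2/2) dx.
Step 6. Evaluate the standard form: now -x**3/2 - 2*x**2*log(x) + x**2 + x*exp(x) - exp(x).
Answer: -x**3/2 - 2*x**2*log(x) + x**2 + x*exp(x) - exp(x).


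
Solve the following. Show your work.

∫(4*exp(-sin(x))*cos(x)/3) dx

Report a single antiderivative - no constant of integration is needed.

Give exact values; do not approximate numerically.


Step 1. Substitute u = sin(x), turning ∫(4*exp(-sin(x))*cos(x)/3) dx into ∫(4*exp(-u)/3) du: now ∫(4*exp(-u)/3) du.
Step 2. Evaluate the standard form: now -4*exp(-u)/3.
Step 3. Substitute back u = sin(x): now -4*exp(-sin(x))/3.
Answer: -4*exp(-sin(x))/3.


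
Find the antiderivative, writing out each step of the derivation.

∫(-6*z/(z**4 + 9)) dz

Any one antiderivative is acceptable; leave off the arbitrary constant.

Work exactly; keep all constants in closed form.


Step 1. Substitute u = z**2, turning ∫(-6*z/(z**4 + 9)) dz into ∫(-3/(u**2 + 9)) du: now ∫(-3/(u**2 + 9)) du.
Step 2. Evaluate the standard form: now -atan(u/3).
Step 3. Substitute back u = z**2: now -atan(z**2/3).
Answer: -atan(z**2/3).


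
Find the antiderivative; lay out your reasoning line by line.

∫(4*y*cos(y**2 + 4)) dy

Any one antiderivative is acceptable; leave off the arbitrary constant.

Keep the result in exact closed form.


Step 1. Substitute u = y**2 + 4, turning ∫(4*y*cos(y**2 + 4)) dy into ∫(2*cos(u)) du: now ∫(2*cos(u)) du.
Step 2. Evaluate the standard form: now 2*sin(u).
Step 3. Substitute back u = y**2 + 4: now 2*sin(y**2 + 4).
Answer: 2*sin(y**2 + 4).


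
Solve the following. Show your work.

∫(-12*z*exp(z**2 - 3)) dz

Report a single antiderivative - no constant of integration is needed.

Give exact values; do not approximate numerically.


Step 1. Substitute u = z**2 - 3, turning ∫(-12*z*exp(z**2 - 3)) dz into ∫(-6*exp(u)) du: now ∫(-6*exp(u)) du.
Step 2. Evaluate the standard form: now -6*exp(u).
Step 3. Substitute back u = z**2 - 3: now -6*exp(z**2 - 3).
Answer: -6*exp(z**2 - 3).


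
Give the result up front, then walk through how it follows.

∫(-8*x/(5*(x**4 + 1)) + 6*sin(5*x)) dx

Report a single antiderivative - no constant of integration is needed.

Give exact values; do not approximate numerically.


The answer is -6*cos(5*x)/5 - 4*atan(x**2)/5.
Step 1. Rewrite: now ∫(-8*x/(5*(x**4 + 1))) dx + ∫(6*sin(5*x)) dx.
Step 2. Substitute u = x**2, turning ∫(-8*x/(5*(x**4 + 1))) dx into ∫(-4/(5*(u**2 + 1))) du: now ∫(-4/(5*(u**2 + 1))) du + ∫(6*sin(5*x)) dx.
Step 3. Evaluate the standard form: now -4*atan(u)/5 + ∫(6*sin(5*x)) dx.
Step 4. Substitute back u = x**2: now -4*atan(x**2)/5 + ∫(6*sin(5*x)) dx.
Step 5. Evaluate the standard form: now -6*cos(5*x)/5 - 4*atan(x**2)/5.
Answer: -6*cos(5*x)/5 - 4*atan(x**2)/5.


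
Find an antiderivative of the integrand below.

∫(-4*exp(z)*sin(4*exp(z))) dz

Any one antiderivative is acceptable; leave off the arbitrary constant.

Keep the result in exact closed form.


Answer: cos(4*exp(z)).


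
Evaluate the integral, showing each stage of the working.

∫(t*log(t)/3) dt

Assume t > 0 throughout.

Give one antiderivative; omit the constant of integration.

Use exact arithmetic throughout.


Step 1. Integrate ∫(t*log(t)/3) dt by parts with u = log(t), dv = (t/3) dt, so v = t**2/6 [assuming t > 0]: now t**2*log(t)/6 + ∫(-t/6) dt.
Step 2. Evaluate the standard form: now t**2*log(t)/6 - t**2/12.
Answer: t**2*log(t)/6 - t**2/12.


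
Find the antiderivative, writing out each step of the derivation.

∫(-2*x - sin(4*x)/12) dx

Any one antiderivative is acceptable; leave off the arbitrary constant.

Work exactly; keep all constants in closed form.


Step 1. Rewrite: now ∫(-2*x) dx + ∫(-sin(4*x)/12) dx.
Step 2. Evaluate the standard form: now -x**2 + ∫(-sin(4*x)/12) dx.
Step 3. Evaluate the standard form: now -x**2 + cos(4*x)/48.
Answer: -x**2 + cos(4*x)/48.


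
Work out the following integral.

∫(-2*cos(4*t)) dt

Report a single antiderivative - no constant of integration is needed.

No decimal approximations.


Answer: -sin(4*t)/2.


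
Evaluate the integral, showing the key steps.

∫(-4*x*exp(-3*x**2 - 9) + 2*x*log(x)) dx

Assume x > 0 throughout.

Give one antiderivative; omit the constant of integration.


Step 1. Rewrite: now ∫(-4*x*exp(-3*x**2 - 9)) dx + ∫(2*x*log(x)) dx.
Step 2. Substitute u = x**2 + 3, turning ∫(-4*x*exp(-3*x**2 - 9)) dx into ∫(-2*exp(-3*u)) du: now ∫(2*x*log(x)) dx + ∫(-2*exp(-3*u)) du.
Step 3. Evaluate the standard form: now ∫(2*x*log(x)) dx + 2*exp(-3*u)/3.
Step 4. Substitute back u = x**2 + 3: now 2*exp(-3*x**2 - 9)/3 + ∫(2*x*log(x)) dx.
Step 5. Integrate ∫(2*x*log(x)) dx by parts with u = log(x), dv = (2*x) dx, so v = x**2 [assuming x > 0]: now x**2*log(x) + 2*exp(-3*x**2 - 9)/3 + ∫(-x) dx.
Step 6. Evaluate the standard form: now x**2*log(x) - x**2/2 + 2*exp(-3*x**2 - 9)/3.
Answer: x**2*log(x) - x**2/2 + 2*exp(-3*x**2 - 9)/3.


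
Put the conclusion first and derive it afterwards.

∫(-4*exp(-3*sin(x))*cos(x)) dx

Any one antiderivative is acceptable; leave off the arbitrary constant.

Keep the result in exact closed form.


The answer is 4*exp(-3*sin(x))/3.
Step 1. Substitute u = sin(x), turning ∫(-4*exp(-3*sin(x))*cos(x)) dx into ∫(-4*exp(-3*u)) du: now ∫(-4*exp(-3*u)) du.
Step 2. Evaluate the standard form: now 4*exp(-3*u)/3.
Step 3. Substitute back u = sin(x): now 4*exp(-3*sin(x))/3.
Answer: 4*exp(-3*sin(x))/3.


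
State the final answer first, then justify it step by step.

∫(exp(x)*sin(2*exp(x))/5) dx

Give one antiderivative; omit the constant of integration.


The answer is -cos(2*exp(x))/10.
Step 1. Substitute u = exp(x), turning ∫(exp(x)*sin(2*exp(x))/5) dx into ∫(sin(2*u)/5) du: now ∫(sin(2*u)/5) du.
Step 2. Evaluate the standard form: now -cos(2*u)/10.
Step 3. Substitute back u = exp(x): now -cos(2*exp(x))/10.
Answer: -cos(2*exp(x))/10.


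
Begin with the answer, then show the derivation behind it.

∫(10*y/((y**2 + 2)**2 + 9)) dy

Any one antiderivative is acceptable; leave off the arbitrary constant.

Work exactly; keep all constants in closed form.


The answer is 5*atan(y**2/3 + 2/3)/3.
Step 1. Substitute u = y**2 + 2, turning ∫(10*y/((y**2 + 2)**2 + 9)) dy into ∫(5/(u**2 + 9)) du: now ∫(5/(u**2 + 9)) du.
Step 2. Evaluate the standard form: now 5*atan(u/3)/3.
Step 3. Substitute back u = y**2 + 2: now 5*atan(y**2/3 + 2/3)/3.
Answer: 5*atan(y**2/3 + 2/3)/3.


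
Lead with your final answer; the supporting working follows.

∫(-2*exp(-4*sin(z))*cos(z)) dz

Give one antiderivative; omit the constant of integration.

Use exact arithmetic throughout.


The answer is exp(-4*sin(z))/2.
Step 1. Substitute u = sin(z), turning ∫(-2*exp(-4*sin(z))*cos(z)) dz into ∫(-2*exp(-4*u)) du: now ∫(-2*exp(-4*u)) du.
Step 2. Evaluate the standard form: now exp(-4*u)/2.
Step 3. Substitute back u = sin(z): now exp(-4*sin(z))/2.
Answer: exp(-4*sin(z))/2.


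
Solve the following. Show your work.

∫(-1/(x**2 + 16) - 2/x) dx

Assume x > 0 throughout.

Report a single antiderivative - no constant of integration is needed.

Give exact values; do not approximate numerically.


Step 1. Rewrite: now ∫(-2/x) dx + ∫(-1/(x**2 + 16)) dx.
Step 2. Evaluate the standard form: now -atan(x/4)/4 + ∫(-2/x) dx.
Step 3. Evaluate the standard form [assuming x > 0]: now -2*log(x) - atan(x/4)/4.
Answer: -2*log(x) - atan(x/4)/4.


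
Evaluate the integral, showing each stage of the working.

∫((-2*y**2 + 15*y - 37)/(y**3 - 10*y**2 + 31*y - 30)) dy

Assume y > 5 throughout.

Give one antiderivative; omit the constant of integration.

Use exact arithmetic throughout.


Step 1. Decompose ∫((-2*y**2 + 15*y - 37)/(y**3 - 10*y**2 + 31*y - 30)) dy by partial fractions, (-2*y**2 + 15*y - 37)/(y**3 - 10*y**2 + 31*y - 30) = -5/(y - 2) + 5/(y - 3) - 2/(y - 5): now ∫(-2/(y - 5)) dy + ∫(5/(y - 3)) dy + ∫(-5/(y - 2)) dy.
Step 2. Evaluate the standard form [assuming y > 3]: now 5*log(y - 3) + ∫(-2/(y - 5)) dy + ∫(-5/(y - 2)) dy.
Step 3. Evaluate the standard form [assuming y > 5]: now -2*log(y - 5) + 5*log(y - 3) + ∫(-5/(y - 2)) dy.
Step 4. Evaluate the standard form [assuming y > 2]: now -2*log(y - 5) + 5*log(y - 3) - 5*log(y - 2).
Answer: -2*log(y - 5) + 5*log(y - 3) - 5*log(y - 2).


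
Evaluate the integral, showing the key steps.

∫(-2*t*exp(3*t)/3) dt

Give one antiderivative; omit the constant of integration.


Step 1. Integrate ∫(-2*t*exp(3*t)/3) dt by parts with u = t, dv = (-2*exp(3*t)/3) dt, so v = -2*exp(3*t)/9: now -2*t*exp(3*t)/9 + ∫(2*exp(3*t)/9) dt.
Step 2. Evaluate the standard form: now -2*t*exp(3*t)/9 + 2*exp(3*t)/27.
Answer: -2*t*exp(3*t)/9 + 2*exp(3*t)/27.


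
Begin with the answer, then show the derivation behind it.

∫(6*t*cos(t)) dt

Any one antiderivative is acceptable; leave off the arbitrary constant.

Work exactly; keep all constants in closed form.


The answer is 6*t*sin(t) + 6*cos(t).
Step 1. Integrate ∫(6*t*cos(t)) dt by parts with u = t, dv = (6*cos(t)) dt, so v = 6*sin(t): now 6*t*sin(t) + ∫(-6*sin(t)) dt.
Step 2. Evaluate the standard form: now 6*t*sin(t) + 6*cos(t).
Answer: 6*t*sin(t) + 6*cos(t).


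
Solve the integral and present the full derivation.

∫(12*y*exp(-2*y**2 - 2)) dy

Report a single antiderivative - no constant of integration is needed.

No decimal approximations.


Step 1. Substitute u = y**2 + 1, turning ∫(12*y*exp(-2*y**2 - 2)) dy into ∫(6*exp(-2*u)) du: now ∫(6*exp(-2*u)) du.
Step 2. Evaluate the standard form: now -3*exp(-2*u).
Step 3. Substitute back u = y**2 + 1: now -3*exp(-2*y**2 - 2).
Answer: -3*exp(-2*y**2 - 2).


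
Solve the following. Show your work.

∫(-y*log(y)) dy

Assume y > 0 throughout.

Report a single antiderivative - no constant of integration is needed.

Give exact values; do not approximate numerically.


Step 1. Integrate ∫(-y*log(y)) dy by parts with u = log(y), dv = (-y) dy, so v = -y**2/2 [assuming y > 0]: now -y**2*log(y)/2 + ∫(y/2) dy.
Step 2. Evaluate the standard form: now -y**2*log(y)/2 + y**2/4.
Answer: -y**2*log(y)/2 + y**2/4.


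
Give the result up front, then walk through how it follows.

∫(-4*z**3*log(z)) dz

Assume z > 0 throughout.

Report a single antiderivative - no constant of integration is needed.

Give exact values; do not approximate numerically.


The answer is -z**4*log(z) + z**4/4.
Step 1. Integrate ∫(-4*z**3*log(z)) dz by parts with u = log(z), dv = (-4*z**3) dz, so v = -z**4 [assuming z > 0]: now -z**4*log(z) + ∫(z**3) dz.
Step 2. Evaluate the standard form: now -z**4*log(z) + z**4/4.
Answer: -z**4*log(z) + z**4/4.


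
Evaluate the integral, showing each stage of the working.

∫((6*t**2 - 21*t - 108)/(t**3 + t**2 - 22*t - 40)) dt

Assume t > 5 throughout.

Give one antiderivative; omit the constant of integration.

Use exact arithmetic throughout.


Step 1. Decompose ∫((6*t**2 - 21*t - 108)/(t**3 + t**2 - 22*t - 40)) dt by partial fractions, (6*t**2 - 21*t - 108)/(t**3 + t**2 - 22*t - 40) = 4/(t + 4) + 3/(t + 2) - 1/(t - 5): now ∫(-1/(t - 5)) dt + ∫(3/(t + 2)) dt + ∫(4/(t + 4)) dt.
Step 2. Evaluate the standard form [assuming t > -2]: now 3*log(t + 2) + ∫(-1/(t - 5)) dt + ∫(4/(t + 4)) dt.
Step 3. Evaluate the standard form [assuming t > -4]: now 3*log(t + 2) + 4*log(t + 4) + ∫(-1/(t - 5)) dt.
Step 4. Evaluate the standard form [assuming t > 5]: now -log(t - 5) + 3*log(t + 2) + 4*log(t + 4).
Answer: -log(t - 5) + 3*log(t + 2) + 4*log(t + 4).


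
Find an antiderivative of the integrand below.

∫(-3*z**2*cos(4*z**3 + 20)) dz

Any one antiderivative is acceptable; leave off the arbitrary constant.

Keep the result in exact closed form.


Answer: -sin(4*z**3 + 20)/4.


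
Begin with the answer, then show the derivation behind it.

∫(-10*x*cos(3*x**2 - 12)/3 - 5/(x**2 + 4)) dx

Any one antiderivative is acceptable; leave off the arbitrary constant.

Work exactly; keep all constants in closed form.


The answer is -5*sin(3*x**2 - 12)/9 - 5*atan(x/2)/2.
Step 1. Rewrite: now ∫(-10*x*cos(3*x**2 - 12)/3) dx + ∫(-5/(x**2 + 4)) dx.
Step 2. Substitute u = x**2 - 4, turning ∫(-10*x*cos(3*x**2 - 12)/3) dx into ∫(-5*cos(3*u)/3) du: now ∫(-5/(x**2 + 4)) dx + ∫(-5*cos(3*u)/3) du.
Step 3. Evaluate the standard form: now -5*sin(3*u)/9 + ∫(-5/(x**2 + 4)) dx.
Step 4. Substitute back u = x**2 - 4: now -5*sin(3*x**2 - 12)/9 + ∫(-5/(x**2 + 4)) dx.
Step 5. Evaluate the standard form: now -5*sin(3*x**2 - 12)/9 - 5*atan(x/2)/2.
Answer: -5*sin(3*x**2 - 12)/9 - 5*atan(x/2)/2.


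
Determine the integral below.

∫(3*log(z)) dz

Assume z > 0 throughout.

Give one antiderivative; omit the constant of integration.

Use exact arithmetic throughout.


Answer: 3*z*log(z) - 3*z.


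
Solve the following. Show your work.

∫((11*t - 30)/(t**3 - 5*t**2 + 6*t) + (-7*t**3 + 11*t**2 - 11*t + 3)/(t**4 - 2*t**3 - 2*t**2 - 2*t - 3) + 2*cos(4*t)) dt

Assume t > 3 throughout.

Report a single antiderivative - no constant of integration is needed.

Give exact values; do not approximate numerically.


Step 1. Rewrite: now ∫((11*t - 30)/(t**3 - 5*t**2 + 6*t)) dt + ∫((-7*t**3 + 11*t**2 - 11*t + 3)/(t**4 - 2*t**3 - 2*t**2 - 2*t - 3)) dt + ∫(2*cos(4*t)) dt.
Step 2. Decompose ∫((-7*t**3 + 11*t**2 - 11*t + 3)/(t**4 - 2*t**3 - 2*t**2 - 2*t - 3)) dt by partial fractions, (-7*t**3 + 11*t**2 - 11*t + 3)/(t**4 - 2*t**3 - 2*t**2 - 2*t - 3) = 2/(t**2 + 1) - 4/(t + 1) - 3/(t - 3): now ∫((11*t - 30)/(t**3 - 5*t**2 + 6*t)) dt + ∫(-3/(t - 3)) dt + ∫(-4/(t + 1)) dt + ∫(2/(t**2 + 1)) dt + ∫(2*cos(4*t)) dt.
Step 3. Evaluate the standard form [assuming t > 3]: now -3*log(t - 3) + ∫((11*t - 30)/(t**3 - 5*t**2 + 6*t)) dt + ∫(-4/(t + 1)) dt + ∫(2/(t**2 + 1)) dt + ∫(2*cos(4*t)) dt.
Step 4. Evaluate the standard form [assuming t > -1]: now -3*log(t - 3) - 4*log(t + 1) + ∫((11*t - 30)/(t**3 - 5*t**2 + 6*t)) dt + ∫(2/(t**2 + 1)) dt + ∫(2*cos(4*t)) dt.
Step 5. Evaluate the standard form: now -3*log(t - 3) - 4*log(t + 1) + 2*atan(t) + ∫((11*t - 30)/(t**3 - 5*t**2 + 6*t)) dt + ∫(2*cos(4*t)) dt.
Step 6. Decompose ∫((11*t - 30)/(t**3 - 5*t**2 + 6*t)) dt by partial fractions, (11*t - 30)/(t**3 - 5*t**2 + 6*t) = 4/(t - 2) + 1/(t - 3) - 5/t: now -3*log(t - 3) - 4*log(t + 1) + 2*atan(t) + ∫(-5/t) dt + ∫(1/(t - 3)) dt + ∫(4/(t - 2)) dt + ∫(2*cos(4*t)) dt.
Step 7. Evaluate the standard form [assuming t > 2]: now -3*log(t - 3) + 4*log(t - 2) - 4*log(t + 1) + 2*atan(t) + ∫(-5/t) dt + ∫(1/(t - 3)) dt + ∫(2*cos(4*t)) dt.
Step 8. Evaluate the standard form [assuming t > 3]: now -2*log(t - 3) + 4*log(t - 2) - 4*log(t + 1) + 2*atan(t) + ∫(-5/t) dt + ∫(2*cos(4*t)) dt.
Step 9. Evaluate the standard form [assuming t > 0]: now -5*log(t) - 2*log(t - 3) + 4*log(t - 2) - 4*log(t + 1) + 2*atan(t) + ∫(2*cos(4*t)) dt.
Step 10. Evaluate the standard form: now -5*log(t) - 2*log(t - 3) + 4*log(t - 2) - 4*log(t + 1) + sin(4*t)/2 + 2*atan(t).
Answer: -5*log(t) - 2*log(t - 3) + 4*log(t - 2) - 4*log(t + 1) + sin(4*t)/2 + 2*atan(t).


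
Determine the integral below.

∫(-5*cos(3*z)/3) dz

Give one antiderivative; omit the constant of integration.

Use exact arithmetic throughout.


Answer: -5*sin(3*z)/9.


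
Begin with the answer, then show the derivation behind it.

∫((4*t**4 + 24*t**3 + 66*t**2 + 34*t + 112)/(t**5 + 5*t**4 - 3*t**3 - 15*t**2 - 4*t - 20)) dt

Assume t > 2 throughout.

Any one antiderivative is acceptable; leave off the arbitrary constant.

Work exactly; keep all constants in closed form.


The answer is 5*log(t - 2) - 3*log(t + 2) + 2*log(t + 5) - 2*atan(t).
Step 1. Decompose ∫((4*t**4 + 24*t**3 + 66*t**2 + 34*t + 112)/(t**5 + 5*t**4 - 3*t**3 - 15*t**2 - 4*t - 20)) dt by partial fractions, (4*t**4 + 24*t**3 + 66*t**2 + 34*t + 112)/(t**5 + 5*t**4 - 3*t**3 - 15*t**2 - 4*t - 20) = -2/(t**2 + 1) + 2/(t + 5) - 3/(t + 2) + 5/(t - 2): now ∫(5/(t - 2)) dt + ∫(-3/(t + 2)) dt + ∫(2/(t + 5)) dt + ∫(-2/(t**2 + 1)) dt.
Step 2. Evaluate the standard form [assuming t > -5]: now 2*log(t + 5) + ∫(5/(t - 2)) dt + ∫(-3/(t + 2)) dt + ∫(-2/(t**2 + 1)) dt.
Step 3. Evaluate the standard form [assuming t > 2]: now 5*log(t - 2) + 2*log(t + 5) + ∫(-3/(t + 2)) dt + ∫(-2/(t**2 + 1)) dt.
Step 4. Evaluate the standard form [assuming t > -2]: now 5*log(t - 2) - 3*log(t + 2) + 2*log(t + 5) + ∫(-2/(t**2 + 1)) dt.
Step 5. Evaluate the standard form: now 5*log(t - 2) - 3*log(t + 2) + 2*log(t + 5) - 2*atan(t).
Answer: 5*log(t - 2) - 3*log(t + 2) + 2*log(t + 5) - 2*atan(t).


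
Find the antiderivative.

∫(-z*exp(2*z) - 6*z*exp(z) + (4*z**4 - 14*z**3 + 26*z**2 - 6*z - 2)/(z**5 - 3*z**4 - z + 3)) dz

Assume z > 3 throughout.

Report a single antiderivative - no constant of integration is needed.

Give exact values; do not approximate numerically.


Answer: -z*exp(2*z)/2 - 6*z*exp(z) + exp(2*z)/4 + 6*exp(z) + 2*log(z - 3) - log(z - 1) + 3*log(z + 1) - 4*atan(z).


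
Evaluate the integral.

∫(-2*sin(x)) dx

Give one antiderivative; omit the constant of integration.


Answer: 2*cos(x).


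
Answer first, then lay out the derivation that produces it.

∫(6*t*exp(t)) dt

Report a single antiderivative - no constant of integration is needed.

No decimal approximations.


The answer is 6*t*exp(t) - 6*exp(t).
Step 1. Integrate ∫(6*t*exp(t)) dt by parts with u = t, dv = (6*exp(t)) dt, so v = 6*exp(t): now 6*t*exp(t) + ∫(-6*exp(t)) dt.
Step 2. Evaluate the standard form: now 6*t*exp(t) - 6*exp(t).
Answer: 6*t*exp(t) - 6*exp(t).


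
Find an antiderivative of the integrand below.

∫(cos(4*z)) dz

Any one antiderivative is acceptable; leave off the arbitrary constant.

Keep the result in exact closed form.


Answer: sin(4*z)/4.


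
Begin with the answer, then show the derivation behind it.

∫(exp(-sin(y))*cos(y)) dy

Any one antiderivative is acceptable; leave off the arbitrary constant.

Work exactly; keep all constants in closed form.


The answer is -exp(-sin(y)).
Step 1. Substitute u = sin(y), turning ∫(exp(-sin(y))*cos(y)) dy into ∫(exp(-u)) du: now ∫(exp(-u)) du.
Step 2. Evaluate the standard form: now -exp(-u).
Step 3. Substitute back u = sin(y): now -exp(-sin(y)).
Answer: -exp(-sin(y)).


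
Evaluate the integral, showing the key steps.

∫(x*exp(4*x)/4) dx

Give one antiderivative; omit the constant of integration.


Step 1. Integrate ∫(x*exp(4*x)/4) dx by parts with u = x, dv = (exp(4*x)/4) dx, so v = exp(4*x)/16: now x*exp(4*x)/16 + ∫(-exp(4*x)/16) dx.
Step 2. Evaluate the standard form: now x*exp(4*x)/16 - exp(4*x)/64.
Answer: x*exp(4*x)/16 - exp(4*x)/64.


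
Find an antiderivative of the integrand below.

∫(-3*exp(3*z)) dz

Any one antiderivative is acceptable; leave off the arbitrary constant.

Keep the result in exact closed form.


Answer: -exp(3*z).


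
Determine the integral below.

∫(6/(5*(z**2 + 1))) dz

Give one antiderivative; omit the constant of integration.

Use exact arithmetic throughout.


Answer: 6*atan(z)/5.


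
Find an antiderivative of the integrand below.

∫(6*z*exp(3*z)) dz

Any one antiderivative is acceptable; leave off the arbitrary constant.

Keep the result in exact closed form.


Answer: 2*z*exp(3*z) - 2*exp(3*z)/3.


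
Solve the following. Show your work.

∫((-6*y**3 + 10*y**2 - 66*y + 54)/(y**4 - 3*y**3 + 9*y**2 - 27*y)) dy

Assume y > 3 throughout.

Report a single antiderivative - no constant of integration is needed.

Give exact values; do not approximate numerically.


Step 1. Decompose ∫((-6*y**3 + 10*y**2 - 66*y + 54)/(y**4 - 3*y**3 + 9*y**2 - 27*y)) dy by partial fractions, (-6*y**3 + 10*y**2 - 66*y + 54)/(y**4 - 3*y**3 + 9*y**2 - 27*y) = 4/(y**2 + 9) - 4/(y - 3) - 2/y: now ∫(-2/y) dy + ∫(-4/(y - 3)) dy + ∫(4/(y**2 + 9)) dy.
Step 2. Evaluate the standard form [assuming y > 0]: now -2*log(y) + ∫(-4/(y - 3)) dy + ∫(4/(y**2 + 9)) dy.
Step 3. Evaluate the standard form [assuming y > 3]: now -2*log(y) - 4*log(y - 3) + ∫(4/(y**2 + 9)) dy.
Step 4. Evaluate the standard form: now -2*log(y) - 4*log(y - 3) + 4*atan(y/3)/3.
Answer: -2*log(y) - 4*log(y - 3) + 4*atan(y/3)/3.


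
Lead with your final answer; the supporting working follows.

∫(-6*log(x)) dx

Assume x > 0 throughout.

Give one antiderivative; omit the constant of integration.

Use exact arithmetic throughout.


The answer is -6*x*log(x) + 6*x.
Step 1. Integrate ∫(-6*log(x)) dx by parts with u = log(x), dv = (-6) dx, so v = -6*x [assuming x > 0]: now -6*x*log(x) + ∫(6) dx.
Step 2. Evaluate the standard form: now -6*x*log(x) + 6*x.
Answer: -6*x*log(x) + 6*x.


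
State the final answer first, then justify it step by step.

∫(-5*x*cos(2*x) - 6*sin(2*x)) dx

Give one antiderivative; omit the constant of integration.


The answer is -5*x*sin(2*x)/2 + 7*cos(2*x)/4.
Step 1. Rewrite: now ∫(-5*x*cos(2*x)) dx + ∫(-6*sin(2*x)) dx.
Step 2. Integrate ∫(-5*x*cos(2*x)) dx by parts with u = x, dv = (-5*cos(2*x)) dx, so v = -5*sin(2*x)/2: now -5*x*sin(2*x)/2 + ∫(-6*sin(2*x)) dx + ∫(5*sin(2*x)/2) dx.
Step 3. Evaluate the standard form: now -5*x*sin(2*x)/2 - 5*cos(2*x)/4 + ∫(-6*sin(2*x)) dx.
Step 4. Evaluate the standard form: now -5*x*sin(2*x)/2 + 7*cos(2*x)/4.
Answer: -5*x*sin(2*x)/2 + 7*cos(2*x)/4.


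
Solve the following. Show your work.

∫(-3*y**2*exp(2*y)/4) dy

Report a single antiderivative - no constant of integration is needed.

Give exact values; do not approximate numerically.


Step 1. Integrate ∫(-3*y**2*exp(2*y)/4) dy by parts with u = y**2, dv = (-3*exp(2*y)/4) dy, so v = -3*exp(2*y)/8: now -3*y**2*exp(2*y)/8 + ∫(3*y*exp(2*y)/4) dy.
Step 2. Integrate ∫(3*y*exp(2*y)/4) dy by parts with u = y, dv = (3*exp(2*y)/4) dy, so v = 3*exp(2*y)/8: now -3*y**2*exp(2*y)/8 + 3*y*exp(2*y)/8 + ∫(-3*exp(2*y)/8) dy.
Step 3. Evaluate the standard form: now -3*y**2*exp(2*y)/8 + 3*y*exp(2*y)/8 - 3*exp(2*y)/16.
Answer: -3*y**2*exp(2*y)/8 + 3*y*exp(2*y)/8 - 3*exp(2*y)/16.


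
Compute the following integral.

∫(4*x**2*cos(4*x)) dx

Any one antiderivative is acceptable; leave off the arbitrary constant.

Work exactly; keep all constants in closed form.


Answer: x**2*sin(4*x) + x*cos(4*x)/2 - sin(4*x)/8.


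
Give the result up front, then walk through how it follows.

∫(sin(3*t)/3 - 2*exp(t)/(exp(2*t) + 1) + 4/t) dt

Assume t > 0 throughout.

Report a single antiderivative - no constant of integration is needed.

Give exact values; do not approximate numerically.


The answer is 4*log(t) - cos(3*t)/9 - 2*atan(exp(t)).
Step 1. Rewrite: now ∫(4/t) dt + ∫(-2*exp(t)/(exp(2*t) + 1)) dt + ∫(sin(3*t)/3) dt.
Step 2. Evaluate the standard form: now -cos(3*t)/9 + ∫(4/t) dt + ∫(-2*exp(t)/(exp(2*t) + 1)) dt.
Step 3. Substitute u = exp(t), turning ∫(-2*exp(t)/(exp(2*t) + 1)) dt into ∫(-2/(u**2 + 1)) du: now -cos(3*t)/9 + ∫(4/t) dt + ∫(-2/(u**2 + 1)) du.
Step 4. Evaluate the standard form: now -cos(3*t)/9 - 2*atan(u) + ∫(4/t) dt.
Step 5. Substitute back u = exp(t): now -cos(3*t)/9 - 2*atan(exp(t)) + ∫(4/t) dt.
Step 6. Evaluate the standard form [assuming t > 0]: now 4*log(t) - cos(3*t)/9 - 2*atan(exp(t)).
Answer: 4*log(t) - cos(3*t)/9 - 2*atan(exp(t)).


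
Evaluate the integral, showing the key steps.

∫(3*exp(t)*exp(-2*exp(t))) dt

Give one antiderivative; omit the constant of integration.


Step 1. Substitute u = exp(t), turning ∫(3*exp(t)*exp(-2*exp(t))) dt into ∫(3*exp(-2*u)) du: now ∫(3*exp(-2*u)) du.
Step 2. Evaluate the standard form: now -3*exp(-2*u)/2.
Step 3. Substitute back u = exp(t): now -3*exp(-2*exp(t))/2.
Answer: -3*exp(-2*exp(t))/2.


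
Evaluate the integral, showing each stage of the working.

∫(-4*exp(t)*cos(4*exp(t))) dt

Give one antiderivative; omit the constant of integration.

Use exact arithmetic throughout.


Step 1. Substitute u = exp(t), turning ∫(-4*exp(t)*cos(4*exp(t))) dt into ∫(-4*cos(4*u)) du: now ∫(-4*cos(4*u)) du.
Step 2. Evaluate the standard form: now -sin(4*u).
Step 3. Substitute back u = exp(t): now -sin(4*exp(t)).
Answer: -sin(4*exp(t)).


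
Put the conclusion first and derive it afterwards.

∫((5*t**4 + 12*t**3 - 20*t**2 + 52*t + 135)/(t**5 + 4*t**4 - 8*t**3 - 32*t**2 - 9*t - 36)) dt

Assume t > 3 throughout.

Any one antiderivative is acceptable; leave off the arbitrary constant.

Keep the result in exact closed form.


The answer is 2*log(t - 3) + 2*log(t + 3) + log(t + 4) - 4*atan(t).
Step 1. Decompose ∫((5*t**4 + 12*t**3 - 20*t**2 + 52*t + 135)/(t**5 + 4*t**4 - 8*t**3 - 32*t**2 - 9*t - 36)) dt by partial fractions, (5*t**4 + 12*t**3 - 20*t**2 + 52*t + 135)/(t**5 + 4*t**4 - 8*t**3 - 32*t**2 - 9*t - 36) = -4/(t**2 + 1) + 1/(t + 4) + 2/(t + 3) + 2/(t - 3): now ∫(2/(t - 3)) dt + ∫(2/(t + 3)) dt + ∫(1/(t + 4)) dt + ∫(-4/(t**2 + 1)) dt.
Step 2. Evaluate the standard form [assuming t > 3]: now 2*log(t - 3) + ∫(2/(t + 3)) dt + ∫(1/(t + 4)) dt + ∫(-4/(t**2 + 1)) dt.
Step 3. Evaluate the standard form [assuming t > -3]: now 2*log(t - 3) + 2*log(t + 3) + ∫(1/(t + 4)) dt + ∫(-4/(t**2 + 1)) dt.
Step 4. Evaluate the standard form [assuming t > -4]: now 2*log(t - 3) + 2*log(t + 3) + log(t + 4) + ∫(-4/(t**2 + 1)) dt.
Step 5. Evaluate the standard form: now 2*log(t - 3) + 2*log(t + 3) + log(t + 4) - 4*atan(t).
Answer: 2*log(t - 3) + 2*log(t + 3) + log(t + 4) - 4*atan(t).


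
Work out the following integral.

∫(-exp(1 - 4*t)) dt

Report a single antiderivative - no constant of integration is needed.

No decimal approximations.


Answer: exp(1 - 4*t)/4.


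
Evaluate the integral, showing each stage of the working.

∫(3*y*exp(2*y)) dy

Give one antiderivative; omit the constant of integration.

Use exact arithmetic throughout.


Step 1. Integrate ∫(3*y*exp(2*y)) dy by parts with u = y, dv = (3*exp(2*y)) dy, so v = 3*exp(2*y)/2: now 3*y*exp(2*y)/2 + ∫(-3*exp(2*y)/2) dy.
Step 2. Evaluate the standard form: now 3*y*exp(2*y)/2 - 3*exp(2*y)/4.
Answer: 3*y*exp(2*y)/2 - 3*exp(2*y)/4.


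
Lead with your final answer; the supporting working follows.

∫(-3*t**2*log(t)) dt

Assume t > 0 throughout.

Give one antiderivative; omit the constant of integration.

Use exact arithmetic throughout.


The answer is -t**3*log(t) + t**3/3.
Step 1. Integrate ∫(-3*t**2*log(t)) dt by parts with u = log(t), dv = (-3*t**2) dt, so v = -t**3 [assuming t > 0]: now -t**3*log(t) + ∫(t**2) dt.
Step 2. Evaluate the standard form: now -t**3*log(t) + t**3/3.
Answer: -t**3*log(t) + t**3/3.


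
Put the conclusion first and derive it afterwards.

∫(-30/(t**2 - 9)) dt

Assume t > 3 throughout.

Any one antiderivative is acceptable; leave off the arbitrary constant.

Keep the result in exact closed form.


The answer is -5*log(t - 3) + 5*log(t + 3).
Step 1. Decompose ∫(-30/(t**2 - 9)) dt by partial fractions, -30/(t**2 - 9) = 5/(t + 3) - 5/(t - 3): now ∫(-5/(t - 3)) dt + ∫(5/(t + 3)) dt.
Step 2. Evaluate the standard form [assuming t > 3]: now -5*log(t - 3) + ∫(5/(t + 3)) dt.
Step 3. Evaluate the standard form [assuming t > -3]: now -5*log(t - 3) + 5*log(t + 3).
Answer: -5*log(t - 3) + 5*log(t + 3).


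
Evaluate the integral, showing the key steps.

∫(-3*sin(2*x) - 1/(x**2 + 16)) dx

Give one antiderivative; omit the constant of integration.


Step 1. Rewrite: now ∫(-1/(x**2 + 16)) dx + ∫(-3*sin(2*x)) dx.
Step 2. Evaluate the standard form: now -atan(x/4)/4 + ∫(-3*sin(2*x)) dx.
Step 3. Evaluate the standard form: now 3*cos(2*x)/2 - atan(x/4)/4.
Answer: 3*cos(2*x)/2 - atan(x/4)/4.


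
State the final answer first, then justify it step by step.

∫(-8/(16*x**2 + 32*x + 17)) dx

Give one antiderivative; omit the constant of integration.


The answer is -2*atan(4*x + 4).
Step 1. Substitute u = 4*x + 4, turning ∫(-8/(16*x**2 + 32*x + 17)) dx into ∫(-2/(u**2 + 1)) du: now ∫(-2/(u**2 + 1)) du.
Step 2. Evaluate the standard form: now -2*atan(u).
Step 3. Substitute back u = 4*x + 4: now -2*atan(4*x + 4).
Answer: -2*atan(4*x + 4).


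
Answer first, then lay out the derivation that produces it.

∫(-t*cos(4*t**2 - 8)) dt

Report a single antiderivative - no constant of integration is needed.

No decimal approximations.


The answer is -sin(4*t**2 - 8)/8.
Step 1. Substitute u = t**2 - 2, turning ∫(-t*cos(4*t**2 - 8)) dt into ∫(-cos(4*u)/2) du: now ∫(-cos(4*u)/2) du.
Step 2. Evaluate the standard form: now -sin(4*u)/8.
Step 3. Substitute back u = t**2 - 2: now -sin(4*t**2 - 8)/8.
Answer: -sin(4*t**2 - 8)/8.


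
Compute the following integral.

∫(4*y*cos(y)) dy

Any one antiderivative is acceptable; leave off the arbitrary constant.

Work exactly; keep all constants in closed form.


Answer: 4*y*sin(y) + 4*cos(y).


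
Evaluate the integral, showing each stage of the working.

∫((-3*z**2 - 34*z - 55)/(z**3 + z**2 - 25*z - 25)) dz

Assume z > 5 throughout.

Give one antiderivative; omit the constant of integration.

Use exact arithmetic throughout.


Step 1. Decompose ∫((-3*z**2 - 34*z - 55)/(z**3 + z**2 - 25*z - 25)) dz by partial fractions, (-3*z**2 - 34*z - 55)/(z**3 + z**2 - 25*z - 25) = 1/(z + 5) + 1/(z + 1) - 5/(z - 5): now ∫(-5/(z - 5)) dz + ∫(1/(z + 1)) dz + ∫(1/(z + 5)) dz.
Step 2. Evaluate the standard form [assuming z > -1]: now log(z + 1) + ∫(-5/(z - 5)) dz + ∫(1/(z + 5)) dz.
Step 3. Evaluate the standard form [assuming z > 5]: now -5*log(z - 5) + log(z + 1) + ∫(1/(z + 5)) dz.
Step 4. Evaluate the standard form [assuming z > -5]: now -5*log(z - 5) + log(z + 1) + log(z + 5).
Answer: -5*log(z - 5) + log(z + 1) + log(z + 5).
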